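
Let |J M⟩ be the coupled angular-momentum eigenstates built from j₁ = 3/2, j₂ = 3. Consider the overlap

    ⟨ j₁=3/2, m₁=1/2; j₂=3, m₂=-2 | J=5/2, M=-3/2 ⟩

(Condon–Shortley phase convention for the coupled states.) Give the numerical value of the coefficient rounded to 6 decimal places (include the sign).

j₁+j₂−J=2  J+j₁−j₂=1  J−j₁+j₂=4  j₁+j₂+J+1=8
(j₁±m₁, j₂±m₂, J±M) = (2,1,1,5,1,4)
P² = 288/7
sum k=0..1:
  [0] +1/12 = 1/12
  [1] −1/24 = -1/24
S = 1/24
C² = P²·S² = 1/14 ; C = +0.267261

+√(1/14) = +0.267261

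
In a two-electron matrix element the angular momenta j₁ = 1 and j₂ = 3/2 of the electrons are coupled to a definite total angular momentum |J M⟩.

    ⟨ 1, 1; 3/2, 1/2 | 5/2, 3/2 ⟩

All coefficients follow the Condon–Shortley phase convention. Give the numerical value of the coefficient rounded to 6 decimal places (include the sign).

+0.774597  (= +√(3/5))

√[6·0!2!3!/6! · 2!0!2!1!4!1!] = √(48/5)
  +(−1)^0/∏(0,0,0,2,2,1)! = 1/4  (running 1/4)
⟨..|..⟩ = √(48/5)·(1/4) = +0.774597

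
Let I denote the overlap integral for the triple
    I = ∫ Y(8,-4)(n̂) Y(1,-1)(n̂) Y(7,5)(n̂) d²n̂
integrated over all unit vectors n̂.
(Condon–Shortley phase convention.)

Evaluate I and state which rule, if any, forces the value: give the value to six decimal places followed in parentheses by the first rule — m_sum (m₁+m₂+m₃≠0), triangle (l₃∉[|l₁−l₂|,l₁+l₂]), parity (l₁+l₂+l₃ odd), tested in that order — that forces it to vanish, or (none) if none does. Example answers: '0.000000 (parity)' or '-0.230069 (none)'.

Checks pass: Σm=0; 16 even; l₃=7∈[7,9].
(2·8+1)(2·1+1)(2·7+1) = 765
Δ: 2! 14! 0! / 17! → 1/2040
sum: t=1:−1/25401600 = -1/25401600
3j²(8 1 7; 0 0 0) = Δ·Π!·Σ² = 8/255  (sign +1)
sum: t=0:+1/1916006400 = 1/1916006400
3j²(8 1 7; -4 -1 5) = Δ·Π!·Σ² = 1/340  (sign +1)
combine: 4πI² = 765·8/255·1/340 = 6/85
take √, sign +1: I = 0.07494820
No selection rule forces the value: the integral is nonzero (none).

0.074948 (none)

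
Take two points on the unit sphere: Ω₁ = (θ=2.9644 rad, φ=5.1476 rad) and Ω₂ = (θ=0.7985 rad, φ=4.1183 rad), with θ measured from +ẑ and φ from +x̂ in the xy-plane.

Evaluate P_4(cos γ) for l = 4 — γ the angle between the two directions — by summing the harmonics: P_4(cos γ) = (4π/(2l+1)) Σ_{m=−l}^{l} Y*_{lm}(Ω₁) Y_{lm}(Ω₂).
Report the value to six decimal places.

-0.420868

Expand P_4 via completeness: Σ_{m} conj(Y_{4,m}) at Ω₁ times Y_{4,m} at Ω₂ —
  m=-4: (-0.000072, 0.000421) × (-0.084027, 0.080705) = (-0.000028, -0.000041)  (running Σ = (-0.000028, -0.000041))
  m=-3: (0.006512, -0.001768) × (0.313855, 0.067379) = (0.002163, -0.000116)  (running Σ = (0.002135, -0.000157))
  m=-2: (-0.038736, -0.045954) × (-0.154332, -0.383479) = (-0.011644, 0.021946)  (running Σ = (-0.009509, 0.021789))
  m=-1: (-0.130900, 0.281540) × (-0.054043, 0.080005) = (-0.015450, -0.025688)  (running Σ = (-0.024959, -0.003899))
  m=0: (0.718388, -0.000000) × (-0.350097, 0.000000) = (-0.251505, 0.000000)  (running Σ = (-0.276465, -0.003899))
  m=1: (0.130900, 0.281540) × (0.054043, 0.080005) = (-0.015450, 0.025688)  (running Σ = (-0.291915, 0.021789))
  m=2: (-0.038736, 0.045954) × (-0.154332, 0.383479) = (-0.011644, -0.021946)  (running Σ = (-0.303559, -0.000157))
  m=3: (-0.006512, -0.001768) × (-0.313855, 0.067379) = (0.002163, 0.000116)  (running Σ = (-0.301396, -0.000041))
  m=4: (-0.000072, -0.000421) × (-0.084027, -0.080705) = (-0.000028, 0.000041)  (running Σ = (-0.301424, 0.000000))
Σ over m = (-0.301424, 0.000000); ×(4π/9) → (-0.420868, 0.000000). Real part: -0.420868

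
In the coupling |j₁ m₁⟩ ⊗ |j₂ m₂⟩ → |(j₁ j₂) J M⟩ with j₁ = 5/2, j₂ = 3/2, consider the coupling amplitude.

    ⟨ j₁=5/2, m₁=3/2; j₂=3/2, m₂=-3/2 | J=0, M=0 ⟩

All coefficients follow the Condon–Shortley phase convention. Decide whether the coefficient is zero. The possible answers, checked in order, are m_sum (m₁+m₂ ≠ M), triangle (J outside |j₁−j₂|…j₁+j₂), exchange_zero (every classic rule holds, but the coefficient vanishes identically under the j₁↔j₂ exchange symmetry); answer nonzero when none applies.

triangle

m-sum: m₁+m₂ = 3/2+(-3/2) = 0, M = 0  ✓
triangle: need |j₁−j₂| ≤ J ≤ j₁+j₂, i.e. J ∈ [1, 4]; J = 0 is outside ✗ ⇒ coefficient is 0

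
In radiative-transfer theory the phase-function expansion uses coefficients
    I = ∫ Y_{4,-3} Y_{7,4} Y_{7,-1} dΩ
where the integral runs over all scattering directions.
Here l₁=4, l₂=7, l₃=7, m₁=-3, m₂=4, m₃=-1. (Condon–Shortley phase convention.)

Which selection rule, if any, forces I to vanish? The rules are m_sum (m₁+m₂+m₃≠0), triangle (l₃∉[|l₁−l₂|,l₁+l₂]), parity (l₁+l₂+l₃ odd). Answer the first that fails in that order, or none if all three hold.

none

Σmᵢ = 0  ✓
l₃∈[|l₁−l₂|,l₁+l₂]=[3,11], have l₃=7  ✓
Σlᵢ = 18 ⇒ even  ✓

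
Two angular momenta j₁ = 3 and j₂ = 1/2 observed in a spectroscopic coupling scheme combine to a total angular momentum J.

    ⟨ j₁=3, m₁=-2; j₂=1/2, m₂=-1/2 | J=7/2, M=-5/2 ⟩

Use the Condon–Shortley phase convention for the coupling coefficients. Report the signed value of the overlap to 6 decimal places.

+0.925820

j₁+j₂−J=0  J+j₁−j₂=6  J−j₁+j₂=1  j₁+j₂+J+1=8
(j₁±m₁, j₂±m₂, J±M) = (1,5,0,1,1,6)
P² = 86400/7
sum k=0..0:
  [0] +1/120 = 1/120
S = 1/120
C² = P²·S² = 6/7 ; C = +0.925820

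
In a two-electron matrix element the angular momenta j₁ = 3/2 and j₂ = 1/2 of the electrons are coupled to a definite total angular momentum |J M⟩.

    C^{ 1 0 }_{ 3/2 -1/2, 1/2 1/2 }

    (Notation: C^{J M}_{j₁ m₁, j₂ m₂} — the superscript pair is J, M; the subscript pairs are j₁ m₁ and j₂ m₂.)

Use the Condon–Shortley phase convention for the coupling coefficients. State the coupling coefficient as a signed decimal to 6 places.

triangle: 1!*2!*0!/4! = 2/24
(j±m)!: 1!*2!*1!*0!*1!*1! = 2
prefactor² = (2J+1)*Δ*N² = 1/2
  k=1: −1/(1!*0!*1!*0!*1!*0!) = -1
Σ = -1  ⇒  CG² = 1/2*(-1)² = 1/2
CG = −√(1/2) = -0.707107

−√(1/2) ≈ -0.707107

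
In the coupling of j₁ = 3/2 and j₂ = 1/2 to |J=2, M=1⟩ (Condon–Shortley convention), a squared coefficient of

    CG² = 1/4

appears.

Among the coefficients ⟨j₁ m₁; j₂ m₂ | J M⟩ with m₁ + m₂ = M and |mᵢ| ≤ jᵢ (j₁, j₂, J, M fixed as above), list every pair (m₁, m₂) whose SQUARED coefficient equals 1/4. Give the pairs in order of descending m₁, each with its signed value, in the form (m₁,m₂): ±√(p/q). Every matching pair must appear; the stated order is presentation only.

Admissible pairs with m₁+m₂ = M = 1: (1/2,1/2), (3/2,-1/2)
  (m₁,m₂)=(3/2,-1/2): CG² = 1/4, CG = +√(1/4)   ← matches the target
  (m₁,m₂)=(1/2,1/2): CG² = 3/4, CG = +√(3/4)
Pairs with CG² = 1/4: (3/2,-1/2): +√(1/4)

(3/2,-1/2): +√(1/4)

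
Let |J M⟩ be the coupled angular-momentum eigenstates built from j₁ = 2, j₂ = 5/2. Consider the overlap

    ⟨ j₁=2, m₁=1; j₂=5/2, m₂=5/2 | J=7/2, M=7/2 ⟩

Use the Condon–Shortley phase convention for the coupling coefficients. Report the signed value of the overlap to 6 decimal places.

-0.745356  (= −√(5/9))

triangle: 1!·3!·4!/9! = 144/362880
(j±m)!: 3!·1!·5!·0!·7!·0! = 3628800
prefactor² = (2J+1)·Δ·N² = 11520
  k=1: −1/(1!·0!·0!·4!·3!·0!) = -1/144
Σ = -1/144  ⇒  CG² = 11520·(-1/144)² = 5/9
CG = −√(5/9) = -0.745356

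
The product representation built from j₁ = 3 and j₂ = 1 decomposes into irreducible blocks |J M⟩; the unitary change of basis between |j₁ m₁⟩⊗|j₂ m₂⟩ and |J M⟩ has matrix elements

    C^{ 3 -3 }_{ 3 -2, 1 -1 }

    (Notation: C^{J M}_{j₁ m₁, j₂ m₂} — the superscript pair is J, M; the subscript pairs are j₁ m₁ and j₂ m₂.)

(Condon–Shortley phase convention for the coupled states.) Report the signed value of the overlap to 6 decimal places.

+0.500000  (= +√(1/4))

j₁+j₂−J=1  J+j₁−j₂=5  J−j₁+j₂=1  j₁+j₂+J+1=8
(j₁±m₁, j₂±m₂, J±M) = (1,5,0,2,0,6)
P² = 3600
sum k=0..0:
  [0] +1/120 = 1/120
S = 1/120
C² = P²·S² = 1/4 ; C = +0.500000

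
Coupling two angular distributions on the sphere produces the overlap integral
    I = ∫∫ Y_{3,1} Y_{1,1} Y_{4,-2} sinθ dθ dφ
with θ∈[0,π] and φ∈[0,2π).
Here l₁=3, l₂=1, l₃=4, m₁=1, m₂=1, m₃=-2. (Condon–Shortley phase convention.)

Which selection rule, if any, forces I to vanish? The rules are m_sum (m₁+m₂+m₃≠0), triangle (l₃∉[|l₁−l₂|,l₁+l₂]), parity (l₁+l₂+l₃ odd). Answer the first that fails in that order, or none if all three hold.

none

Σmᵢ = 0  ✓
l₃∈[|l₁−l₂|,l₁+l₂]=[2,4], have l₃=4  ✓
Σlᵢ = 8 ⇒ even  ✓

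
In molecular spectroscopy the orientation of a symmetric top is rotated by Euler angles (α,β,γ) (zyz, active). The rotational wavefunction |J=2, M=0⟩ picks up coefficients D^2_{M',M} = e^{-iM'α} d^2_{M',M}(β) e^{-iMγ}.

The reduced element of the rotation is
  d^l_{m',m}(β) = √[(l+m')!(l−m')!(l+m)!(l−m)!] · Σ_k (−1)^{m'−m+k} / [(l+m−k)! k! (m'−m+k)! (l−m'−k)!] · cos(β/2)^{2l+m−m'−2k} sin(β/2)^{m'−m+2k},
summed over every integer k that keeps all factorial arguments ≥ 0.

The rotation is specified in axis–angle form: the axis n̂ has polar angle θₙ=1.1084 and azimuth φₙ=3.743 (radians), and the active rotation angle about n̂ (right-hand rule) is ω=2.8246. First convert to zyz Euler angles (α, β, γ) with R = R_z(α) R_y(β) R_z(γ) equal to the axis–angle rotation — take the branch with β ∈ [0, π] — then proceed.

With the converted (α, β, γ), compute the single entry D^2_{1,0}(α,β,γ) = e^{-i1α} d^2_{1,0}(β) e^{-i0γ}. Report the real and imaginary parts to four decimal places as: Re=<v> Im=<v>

Axis–angle → zyz. n̂ = (sinθₙcosφₙ, sinθₙsinφₙ, cosθₙ) = (-0.737952, -0.506386, +0.446094), ω = 2.8246.
R = I cosω + sinω [n̂]ₓ + (1−cosω) n̂n̂ᵀ gives
  R = [+0.111837, +0.589707, -0.799836; +0.867811, -0.450099, -0.210510; -0.484145, -0.670564, -0.562092]
β = atan2(√(R₁₃²+R₂₃²), R₃₃) = 2.167709; α = atan2(R₂₃, R₁₃) mod 2π = 3.398947; γ = atan2(R₃₂, −R₃₁) mod 2π = 5.337725
D^2_{1,0}(3.3989,2.1677,5.3377) = e^{-i·1·3.3989}·d^2_{1,0}(2.1677)·e^{-i·0·5.3377}. Compute d first:
Half-angle: c=0.467925, s=0.883768. N=√(6·1·2·2)=4.898979
k: max(0,(0)−(1))=0 … min(2+(0),2−(1))=1
  k=0: (−1)^1·4.8990/(2)·0.4679^3·0.8838^1 = -0.221791
  k=1: (−1)^2·4.8990/(2)·0.4679^1·0.8838^3 = +0.791165
d^2_{1,0}(2.1677) = -0.221791 +0.791165 = +0.569374
Attach z-rotation phases: D = e^{-i(1)(3.3989)}·(+0.569374)·e^{-i(0)(5.3377)} = -0.550623+0.144919i

Re=-0.5506 Im=0.1449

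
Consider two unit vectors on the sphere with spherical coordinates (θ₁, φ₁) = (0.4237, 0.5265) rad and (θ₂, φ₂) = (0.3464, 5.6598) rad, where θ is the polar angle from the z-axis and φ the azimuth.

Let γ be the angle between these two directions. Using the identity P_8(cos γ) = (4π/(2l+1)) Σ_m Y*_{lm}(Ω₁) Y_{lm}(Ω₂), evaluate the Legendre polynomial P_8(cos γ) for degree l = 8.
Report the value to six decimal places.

Addition theorem: P_8(cos γ) = (4π/17) Σ_m Y*_{lm}(Ω₁) Y_{lm}(Ω₂), m = −8…8:
  m=-8: Y*=-0.000202-0.000369i  Y=+0.000025-0.000088i  product -0.000000+0.000000i
  m=-7: Y*=-0.003193-0.001931i  Y=-0.000345-0.000948i  product -0.000001+0.000004i
  m=-6: Y*=-0.020839-0.000363i  Y=-0.005844-0.003987i  product +0.000120+0.000085i
  m=-5: Y*=-0.071961+0.040166i  Y=-0.035428+0.000874i  product +0.002514-0.001486i
  m=-4: Y*=-0.119681+0.201848i  Y=-0.103479+0.078348i  product -0.003430-0.030264i
  m=-3: Y*=-0.004009+0.460618i  Y=-0.099793+0.323336i  product -0.148534-0.047263i
  m=-2: Y*=+0.262608+0.461008i  Y=+0.181040+0.539028i  product -0.200953+0.225014i
  m=-1: Y*=+0.099533+0.057851i  Y=+0.344712+0.247859i  product +0.019971+0.044612i
  m=+0: Y*=-0.462973-0.000000i  Y=-0.283421+0.000000i  product +0.131216+0.000000i
  m=+1: Y*=-0.099533+0.057851i  Y=-0.344712+0.247859i  product +0.019971-0.044612i
  m=+2: Y*=+0.262608-0.461008i  Y=+0.181040-0.539028i  product -0.200953-0.225014i
  m=+3: Y*=+0.004009+0.460618i  Y=+0.099793+0.323336i  product -0.148534+0.047263i
  m=+4: Y*=-0.119681-0.201848i  Y=-0.103479-0.078348i  product -0.003430+0.030264i
  m=+5: Y*=+0.071961+0.040166i  Y=+0.035428+0.000874i  product +0.002514+0.001486i
  m=+6: Y*=-0.020839+0.000363i  Y=-0.005844+0.003987i  product +0.000120-0.000085i
  m=+7: Y*=+0.003193-0.001931i  Y=+0.000345-0.000948i  product -0.000001-0.000004i
  m=+8: Y*=-0.000202+0.000369i  Y=+0.000025+0.000088i  product -0.000000-0.000000i
Total Σ_m = -0.529409-0.000000i. Multiply by 0.739198: -0.391338-0.000000i. P_8(cos γ) = -0.391338

-0.391338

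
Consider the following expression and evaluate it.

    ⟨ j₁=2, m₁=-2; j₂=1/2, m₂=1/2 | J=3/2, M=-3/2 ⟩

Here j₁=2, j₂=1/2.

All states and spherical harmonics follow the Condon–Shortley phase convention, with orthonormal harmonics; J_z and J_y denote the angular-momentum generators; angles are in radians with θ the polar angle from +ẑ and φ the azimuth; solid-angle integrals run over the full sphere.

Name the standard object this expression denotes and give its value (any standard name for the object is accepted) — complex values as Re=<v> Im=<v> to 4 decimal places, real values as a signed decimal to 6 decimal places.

Clebsch–Gordan coefficient, −√(4/5) ≈ -0.894427

This is a Clebsch–Gordan (vector-coupling) coefficient.
j₁+j₂−J=1  J+j₁−j₂=3  J−j₁+j₂=0  j₁+j₂+J+1=5
(j₁±m₁, j₂±m₂, J±M) = (0,4,1,0,0,3)
P² = 144/5
sum k=1..1:
  [1] −1/6 = -1/6
S = -1/6
C² = P²·S² = 4/5 ; C = -0.894427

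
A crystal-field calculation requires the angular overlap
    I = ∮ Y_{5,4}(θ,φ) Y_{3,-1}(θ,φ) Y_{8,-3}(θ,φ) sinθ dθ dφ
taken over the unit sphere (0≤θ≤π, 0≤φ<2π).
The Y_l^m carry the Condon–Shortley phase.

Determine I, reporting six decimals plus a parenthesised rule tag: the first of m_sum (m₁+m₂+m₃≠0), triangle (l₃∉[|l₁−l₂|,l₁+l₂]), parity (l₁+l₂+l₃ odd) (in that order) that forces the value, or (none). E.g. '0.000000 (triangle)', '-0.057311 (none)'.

m-sum 0 ✓  L=16 even ✓  2≤8≤8 ✓
Π(2lᵢ+1) = 11×7×17 = 1309
triangle coeff Δ(5,3,8) = 1/136136
Σ_t [0,0]: t=0:+1/518400 = 1/518400
(3j)²=56/2431 [(5 3 8; 0 0 0)], sign=+1
Σ_t [0,0]: t=0:+1/17418240 = 1/17418240
(3j)²=25/12376 [(5 3 8; 4 -1 -3)], sign=-1
⇒ 4πI² = 175/2873
I = (-1)√(175/2873/(4π)) = -0.06962197
No selection rule forces the value: the integral is nonzero (none).

-0.069622 (none)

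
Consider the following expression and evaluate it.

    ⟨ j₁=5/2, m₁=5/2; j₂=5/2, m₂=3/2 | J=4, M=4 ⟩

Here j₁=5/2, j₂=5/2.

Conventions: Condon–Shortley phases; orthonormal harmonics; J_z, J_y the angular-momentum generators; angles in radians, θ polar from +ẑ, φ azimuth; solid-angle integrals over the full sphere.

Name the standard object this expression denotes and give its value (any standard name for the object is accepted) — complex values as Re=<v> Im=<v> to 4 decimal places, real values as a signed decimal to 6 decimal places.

This is a Clebsch–Gordan (vector-coupling) coefficient.
j₁+j₂−J=1  J+j₁−j₂=4  J−j₁+j₂=4  j₁+j₂+J+1=10
(j₁±m₁, j₂±m₂, J±M) = (5,0,4,1,8,0)
P² = 165888
sum k=0..0:
  [0] +1/576 = 1/576
S = 1/576
C² = P²·S² = 1/2 ; C = +0.707107

Clebsch–Gordan coefficient, +√(1/2) ≈ +0.707107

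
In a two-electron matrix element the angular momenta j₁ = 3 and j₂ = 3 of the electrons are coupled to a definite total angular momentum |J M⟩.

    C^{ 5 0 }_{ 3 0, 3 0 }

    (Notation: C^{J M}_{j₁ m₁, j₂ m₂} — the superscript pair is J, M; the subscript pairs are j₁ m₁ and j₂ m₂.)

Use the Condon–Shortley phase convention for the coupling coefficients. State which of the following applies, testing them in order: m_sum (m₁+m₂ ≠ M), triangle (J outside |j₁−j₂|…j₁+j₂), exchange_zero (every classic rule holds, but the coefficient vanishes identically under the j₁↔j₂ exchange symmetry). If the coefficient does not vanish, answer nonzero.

exchange_zero

m-sum: m₁+m₂ = 0+0 = 0, M = 0  ✓
triangle: |j₁−j₂| = 0 ≤ J = 5 ≤ j₁+j₂ = 6  ✓
exchange: j₁=j₂ and m₁=m₂, and (−1)^(j₁+j₂−J) = (−1)^1 = −1 forces ⟨j₁m₁;j₂m₂|JM⟩ = −⟨j₂m₂;j₁m₁|JM⟩ = −⟨j₁m₁;j₂m₂|JM⟩ ⇒ the coefficient vanishes identically
Racah sum check: Σ_k collapses to 0 ⇒ CG = 0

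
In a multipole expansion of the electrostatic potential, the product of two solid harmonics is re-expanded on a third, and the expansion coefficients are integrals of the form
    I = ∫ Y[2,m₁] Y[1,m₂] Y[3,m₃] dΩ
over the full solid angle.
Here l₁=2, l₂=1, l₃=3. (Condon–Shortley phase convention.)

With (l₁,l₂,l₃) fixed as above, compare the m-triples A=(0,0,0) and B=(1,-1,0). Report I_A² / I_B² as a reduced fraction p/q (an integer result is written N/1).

3/1

Shared (l₁,l₂,l₃)=(2,1,3): N and (l;000)² cancel in I_A²/I_B².
A: Δ = 0!·4!·2!/7! = 1/105; Racah Σ t=0..0: t=0:+1/4 = 1/4; ⇒ 3j(2 1 3; 0 0 0)² = 3/35, sgn -1
B: Δ = 0!·4!·2!/7! = 1/105; Racah Σ t=0..0: t=0:+1/12 = 1/12; ⇒ 3j(2 1 3; 1 -1 0)² = 1/35, sgn -1
I_A²/I_B² = (3/35)/(1/35) = 3/1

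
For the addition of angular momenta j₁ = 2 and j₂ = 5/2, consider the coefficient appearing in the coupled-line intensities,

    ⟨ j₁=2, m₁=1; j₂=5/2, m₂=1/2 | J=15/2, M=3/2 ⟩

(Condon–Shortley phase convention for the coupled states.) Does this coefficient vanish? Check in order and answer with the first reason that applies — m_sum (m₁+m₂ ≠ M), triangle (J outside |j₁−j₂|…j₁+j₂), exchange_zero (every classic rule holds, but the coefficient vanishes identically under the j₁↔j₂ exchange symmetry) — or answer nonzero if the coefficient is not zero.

m-sum: m₁+m₂ = 1+1/2 = 3/2, M = 3/2  ✓
triangle: need |j₁−j₂| ≤ J ≤ j₁+j₂, i.e. J ∈ [1/2, 9/2]; J = 15/2 is outside ✗ ⇒ coefficient is 0

triangle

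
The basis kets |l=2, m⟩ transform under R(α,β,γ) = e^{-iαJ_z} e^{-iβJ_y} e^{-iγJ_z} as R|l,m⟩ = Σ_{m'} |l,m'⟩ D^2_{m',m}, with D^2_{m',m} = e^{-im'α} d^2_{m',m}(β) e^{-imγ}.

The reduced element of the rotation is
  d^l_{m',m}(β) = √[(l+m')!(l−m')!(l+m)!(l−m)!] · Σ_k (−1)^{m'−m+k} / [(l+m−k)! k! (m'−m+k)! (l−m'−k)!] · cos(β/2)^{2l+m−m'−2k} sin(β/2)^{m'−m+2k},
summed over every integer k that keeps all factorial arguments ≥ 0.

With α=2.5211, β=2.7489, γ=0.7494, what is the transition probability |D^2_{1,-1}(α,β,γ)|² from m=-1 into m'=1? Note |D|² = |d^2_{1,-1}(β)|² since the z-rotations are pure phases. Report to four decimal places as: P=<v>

P=0.6650

Split into d^2_{1,-1}(β=2.7489) × two z-phases.
Half-angle: c=0.195087, s=0.980786. N=√(6·1·1·6)=6.000000
Admissible k: 0..1 (factorial args all ≥0)
  k=0: (−1)^2·6.0000/(2)·0.1951^2·0.9808^2 = +0.109832
  k=1: (−1)^3·6.0000/(6)·0.1951^0·0.9808^4 = -0.925330
d^2_{1,-1}(2.7489) = +0.109832 -0.925330 = -0.815499
|D^2_{1,-1}|² = |d^2_{1,-1}(β)|² = (-0.815499)² = 0.665039 (the z-rotation phases have unit modulus)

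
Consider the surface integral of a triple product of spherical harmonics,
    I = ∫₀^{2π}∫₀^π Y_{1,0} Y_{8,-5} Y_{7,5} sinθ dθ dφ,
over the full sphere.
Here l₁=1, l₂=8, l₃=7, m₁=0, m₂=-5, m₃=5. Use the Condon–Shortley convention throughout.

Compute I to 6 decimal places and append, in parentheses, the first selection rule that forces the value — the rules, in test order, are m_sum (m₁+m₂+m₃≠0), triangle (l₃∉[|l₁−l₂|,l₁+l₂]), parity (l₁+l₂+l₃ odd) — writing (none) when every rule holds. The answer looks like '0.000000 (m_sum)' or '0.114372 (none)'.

-0.191081 (none)

Rules hold: Σm=0, L=16 even, 7≤7≤9.
N = 3·17·15 = 765
Δ = 2!·0!·14!/17! = 1/2040
Racah Σ t=1..1: t=1:−1/25401600 = -1/25401600
⇒ 3j(1 8 7; 0 0 0)² = 8/255, sgn +1
Racah Σ t=1..1: t=1:−1/958003200 = -1/958003200
⇒ 3j(1 8 7; 0 -5 5)² = 13/680, sgn -1
4πI² = N·(3j₀)²·(3jₘ)² = 39/85
I = -1·√(0.458824/4π) = -0.19108118
No selection rule forces the value: the integral is nonzero (none).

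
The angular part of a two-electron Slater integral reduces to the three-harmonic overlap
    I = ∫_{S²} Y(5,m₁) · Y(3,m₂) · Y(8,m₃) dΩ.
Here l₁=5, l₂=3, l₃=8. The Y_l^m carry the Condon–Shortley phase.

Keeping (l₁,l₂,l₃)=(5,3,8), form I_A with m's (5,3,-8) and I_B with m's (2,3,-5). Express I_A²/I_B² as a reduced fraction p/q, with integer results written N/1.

14/3

l's match ⇒ only the (l;m) 3-j factors differ between A and B.
A: triangle coeff Δ(5,3,8) = 1/136136; Σ_t [0,0]: t=0:+1/2612736000 = 1/2612736000; (3j)²=1/17 [(5 3 8; 5 3 -8)], sign=+1
B: triangle coeff Δ(5,3,8) = 1/136136; Σ_t [0,0]: t=0:+1/21772800 = 1/21772800; (3j)²=3/238 [(5 3 8; 2 3 -5)], sign=-1
I_A²/I_B² = (1/17)/(3/238) = 14/3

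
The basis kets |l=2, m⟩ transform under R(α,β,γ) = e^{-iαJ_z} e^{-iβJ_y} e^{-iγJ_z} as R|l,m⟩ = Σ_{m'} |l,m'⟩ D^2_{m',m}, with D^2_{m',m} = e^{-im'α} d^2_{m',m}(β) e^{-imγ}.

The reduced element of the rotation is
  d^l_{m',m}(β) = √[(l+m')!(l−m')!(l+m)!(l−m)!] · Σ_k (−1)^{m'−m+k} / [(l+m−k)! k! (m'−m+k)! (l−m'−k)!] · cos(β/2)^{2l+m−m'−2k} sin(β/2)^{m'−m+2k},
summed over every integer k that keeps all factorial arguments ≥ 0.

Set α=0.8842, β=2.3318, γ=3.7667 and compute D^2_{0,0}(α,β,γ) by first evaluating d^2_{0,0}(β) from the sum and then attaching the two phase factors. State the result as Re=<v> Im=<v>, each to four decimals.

Split into d^2_{0,0}(β=2.3318) × two z-phases.
With c≡cos(β/2)=0.393923 and s≡sin(β/2)=0.919143, N=[2·2·2·2]^{1/2}=4.000000
k∈{0,1,2} keeps every argument non-negative
  k=0: (−1)^0·4.0000/(4)·0.3939^4·0.9191^0 = +0.024079
  k=1: (−1)^1·4.0000/(1)·0.3939^2·0.9191^2 = -0.524385
  k=2: (−1)^2·4.0000/(4)·0.3939^0·0.9191^4 = +0.713728
d^2_{0,0}(2.3318) = +0.024079 -0.524385 +0.713728 = +0.213423
Attach z-rotation phases: D = e^{-i(0)(0.8842)}·(+0.213423)·e^{-i(0)(3.7667)} = +0.213423+0.000000i

Re=0.2134 Im=0.0000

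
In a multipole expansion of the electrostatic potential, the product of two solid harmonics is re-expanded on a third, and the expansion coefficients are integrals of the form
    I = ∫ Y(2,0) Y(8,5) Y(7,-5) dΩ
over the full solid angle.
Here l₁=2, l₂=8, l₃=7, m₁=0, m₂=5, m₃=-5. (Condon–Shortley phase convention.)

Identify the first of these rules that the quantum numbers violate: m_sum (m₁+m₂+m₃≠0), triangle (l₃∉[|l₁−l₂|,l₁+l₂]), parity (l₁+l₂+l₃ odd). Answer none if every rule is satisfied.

parity

m₁+m₂+m₃ = 0 + 5 − 5 = 0  ✓
triangle: |2−8|=6 ≤ l₃=7 ≤ 2+8=10  ✓
parity: l₁+l₂+l₃ = 17 is odd  ✗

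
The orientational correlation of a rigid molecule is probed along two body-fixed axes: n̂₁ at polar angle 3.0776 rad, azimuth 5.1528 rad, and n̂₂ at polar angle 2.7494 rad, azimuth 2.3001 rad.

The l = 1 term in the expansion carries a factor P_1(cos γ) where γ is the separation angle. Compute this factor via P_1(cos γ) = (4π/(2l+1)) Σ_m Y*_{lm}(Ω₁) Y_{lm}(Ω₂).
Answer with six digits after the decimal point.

0.898752

Addition theorem: P_1(cos γ) = (4π/3) Σ_m Y*_{lm}(Ω₁) Y_{lm}(Ω₂), m = −1…1:
  [-1]  conj(Y_{1,-1})(Ω₁) = (0.009419, -0.019986) ; Y_{1,-1}(Ω₂) = (-0.087994, -0.098464) ; Δ = (-0.002797, 0.000831)
  [+0]  conj(Y_{1,0})(Ω₁) = (-0.487602, -0.000000) ; Y_{1,0}(Ω₂) = (-0.451504, 0.000000) ; Δ = (0.220155, 0.000000)
  [+1]  conj(Y_{1,1})(Ω₁) = (-0.009419, -0.019986) ; Y_{1,1}(Ω₂) = (0.087994, -0.098464) ; Δ = (-0.002797, -0.000831)
Total Σ_m = (0.214561, 0.000000). Multiply by 4.188790: (0.898752, 0.000000). P_1(cos γ) = 0.898752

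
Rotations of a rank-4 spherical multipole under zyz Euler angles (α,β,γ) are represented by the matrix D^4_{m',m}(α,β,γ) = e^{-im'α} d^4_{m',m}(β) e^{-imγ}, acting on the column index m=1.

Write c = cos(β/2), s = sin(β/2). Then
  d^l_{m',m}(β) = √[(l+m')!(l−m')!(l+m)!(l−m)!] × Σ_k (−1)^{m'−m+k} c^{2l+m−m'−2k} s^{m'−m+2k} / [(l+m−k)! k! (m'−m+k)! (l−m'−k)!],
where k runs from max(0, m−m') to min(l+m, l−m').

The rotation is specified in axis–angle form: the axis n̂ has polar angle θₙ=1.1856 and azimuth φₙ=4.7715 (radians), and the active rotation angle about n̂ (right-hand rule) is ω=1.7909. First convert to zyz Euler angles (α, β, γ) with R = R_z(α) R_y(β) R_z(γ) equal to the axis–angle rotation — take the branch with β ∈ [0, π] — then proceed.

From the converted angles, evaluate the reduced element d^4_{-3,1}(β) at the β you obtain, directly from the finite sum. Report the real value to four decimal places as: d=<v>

d=0.2813

Axis–angle → zyz. n̂ = (sinθₙcosφₙ, sinθₙsinφₙ, cosθₙ) = (+0.054748, -0.925106, +0.375741), ω = 1.7909.
R = I cosω + sinω [n̂]ₓ + (1−cosω) n̂n̂ᵀ gives
  R = [-0.214679, -0.428382, -0.877726; +0.304971, +0.824343, -0.476919; +0.927850, -0.370065, -0.046325]
β = atan2(√(R₁₃²+R₂₃²), R₃₃) = 1.617138; α = atan2(R₂₃, R₁₃) mod 2π = 3.639322; γ = atan2(R₃₂, −R₃₁) mod 2π = 3.521100
d^4_{-3,1}(β=1.6171) via the finite sum:
With c≡cos(β/2)=0.690534 and s≡sin(β/2)=0.723300, N=[1·5040·120·6]^{1/2}=1904.940944
k∈{4,5} keeps every argument non-negative
  k=4: (−1)^0·1904.9409/(144)·0.6905^4·0.7233^4 = +0.823252
  k=5: (−1)^1·1904.9409/(240)·0.6905^2·0.7233^6 = -0.541939
d^4_{-3,1}(1.6171) = +0.823252 -0.541939 = +0.281313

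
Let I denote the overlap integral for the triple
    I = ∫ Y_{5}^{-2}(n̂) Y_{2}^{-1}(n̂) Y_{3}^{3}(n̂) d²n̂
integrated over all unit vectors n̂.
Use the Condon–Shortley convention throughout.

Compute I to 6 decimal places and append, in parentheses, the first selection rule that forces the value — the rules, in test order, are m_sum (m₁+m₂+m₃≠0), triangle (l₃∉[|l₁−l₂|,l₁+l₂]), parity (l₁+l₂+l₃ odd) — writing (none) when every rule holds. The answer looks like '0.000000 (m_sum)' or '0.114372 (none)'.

0.063396 (none)

Checks pass: Σm=0; 10 even; l₃=3∈[3,7].
(2·5+1)(2·2+1)(2·3+1) = 385
Δ: 4! 6! 0! / 11! → 1/2310
sum: t=2:+1/144 = 1/144
3j²(5 2 3; 0 0 0) = Δ·Π!·Σ² = 10/231  (sign -1)
sum: t=1:−1/4320 = -1/4320
3j²(5 2 3; -2 -1 3) = Δ·Π!·Σ² = 1/330  (sign -1)
combine: 4πI² = 385·10/231·1/330 = 5/99
take √, sign +1: I = 0.06339609
No selection rule forces the value: the integral is nonzero (none).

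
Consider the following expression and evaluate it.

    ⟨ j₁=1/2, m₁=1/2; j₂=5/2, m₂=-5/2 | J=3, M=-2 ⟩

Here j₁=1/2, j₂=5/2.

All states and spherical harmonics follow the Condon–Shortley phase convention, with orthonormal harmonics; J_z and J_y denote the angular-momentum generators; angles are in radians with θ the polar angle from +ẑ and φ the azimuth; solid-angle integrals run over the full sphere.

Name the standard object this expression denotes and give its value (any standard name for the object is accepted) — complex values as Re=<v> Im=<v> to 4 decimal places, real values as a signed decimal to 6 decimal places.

This is a Clebsch–Gordan (vector-coupling) coefficient.
j₁+j₂−J=0  J+j₁−j₂=1  J−j₁+j₂=5  j₁+j₂+J+1=7
(j₁±m₁, j₂±m₂, J±M) = (1,0,0,5,1,5)
P² = 2400
sum k=0..0:
  [0] +1/120 = 1/120
S = 1/120
C² = P²·S² = 1/6 ; C = +0.408248

Clebsch–Gordan coefficient, +√(1/6) ≈ +0.408248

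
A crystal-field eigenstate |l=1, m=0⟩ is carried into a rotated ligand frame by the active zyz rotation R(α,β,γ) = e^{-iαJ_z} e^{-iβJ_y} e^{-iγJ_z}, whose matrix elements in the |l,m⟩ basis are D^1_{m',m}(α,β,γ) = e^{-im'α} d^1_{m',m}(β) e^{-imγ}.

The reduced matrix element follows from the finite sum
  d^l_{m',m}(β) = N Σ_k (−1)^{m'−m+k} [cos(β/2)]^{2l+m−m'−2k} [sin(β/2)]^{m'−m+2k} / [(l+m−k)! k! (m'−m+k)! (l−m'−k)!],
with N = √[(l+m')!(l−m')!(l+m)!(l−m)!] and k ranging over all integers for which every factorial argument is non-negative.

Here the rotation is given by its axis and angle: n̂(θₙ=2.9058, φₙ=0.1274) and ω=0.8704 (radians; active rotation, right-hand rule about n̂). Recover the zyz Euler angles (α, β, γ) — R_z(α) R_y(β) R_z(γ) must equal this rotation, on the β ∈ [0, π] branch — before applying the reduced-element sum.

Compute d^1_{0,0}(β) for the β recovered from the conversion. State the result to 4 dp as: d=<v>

d=0.9806

Axis–angle → zyz. n̂ = (sinθₙcosφₙ, sinθₙsinφₙ, cosθₙ) = (+0.231720, +0.029682, -0.972329), ω = 0.8704.
R = I cosω + sinω [n̂]ₓ + (1−cosω) n̂n̂ᵀ gives
  R = [+0.663608, +0.745875, -0.057398; -0.740985, +0.644834, -0.187430; -0.102787, +0.166911, +0.980600]
β = atan2(√(R₁₃²+R₂₃²), R₃₃) = 0.197299; α = atan2(R₂₃, R₁₃) mod 2π = 4.415219; γ = atan2(R₃₂, −R₃₁) mod 2π = 1.018826
d^1_{0,0}(β=0.1973) via the finite sum:
c=cos(0.197299/2)=0.995138, s=sin(0.197299/2)=0.098490; N=√[1·1·1·1]=1.000000
k: max(0,(0)−(0))=0 … min(1+(0),1−(0))=1
  k=0: (−1)^0·1.0000/(1)·0.9951^2·0.0985^0 = +0.990300
  k=1: (−1)^1·1.0000/(1)·0.9951^0·0.0985^2 = -0.009700
d^1_{0,0}(0.1973) = +0.990300 -0.009700 = +0.980600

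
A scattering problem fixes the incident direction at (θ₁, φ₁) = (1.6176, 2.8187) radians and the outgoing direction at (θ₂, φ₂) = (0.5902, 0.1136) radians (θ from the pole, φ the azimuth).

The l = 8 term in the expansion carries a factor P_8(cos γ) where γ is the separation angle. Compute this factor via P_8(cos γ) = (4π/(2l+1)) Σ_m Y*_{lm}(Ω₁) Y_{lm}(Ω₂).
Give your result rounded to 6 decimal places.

0.051248

Summing Y*_{l m}(θ₁,φ₁)·Y_{l m}(θ₂,φ₂) over m ∈ [−8, 8]; prefactor 4π/(2·8+1) = 0.739198:
  m=-8: (-0.43331 - 0.27073j) × (0.00292 - 0.00374j) = -0.00228 + 0.00083j  (running Σ = -0.00228 + 0.00083j)
  m=-7: (-0.06089 - 0.07386j) × (0.01983 - 0.02022j) = -0.00270 - 0.00023j  (running Σ = -0.00498 + 0.00060j)
  m=-6: (0.12962 + 0.33764j) × (0.08124 - 0.06591j) = 0.03279 + 0.01889j  (running Σ = 0.02781 + 0.01948j)
  m=-5: (0.00490 + 0.11216j) × (0.22360 - 0.14269j) = 0.01710 + 0.02438j  (running Σ = 0.04491 + 0.04386j)
  m=-4: (0.08757 - 0.30544j) × (0.40893 - 0.19976j) = -0.02520 - 0.14240j  (running Σ = 0.01971 - 0.09853j)
  m=-3: (0.06790 - 0.09880j) × (0.42862 - 0.15200j) = 0.01409 - 0.05267j  (running Σ = 0.03379 - 0.15120j)
  m=-2: (-0.23864 + 0.17983j) × (0.06576 - 0.01520j) = -0.01296 + 0.01545j  (running Σ = 0.02083 - 0.13575j)
  m=-1: (-0.11674 + 0.03906j) × (-0.39088 + 0.04460j) = 0.04389 - 0.02047j  (running Σ = 0.06472 - 0.15622j)
  m=0: (0.29328 + 0.00000j) × (-0.20498 + 0.00000j) = -0.06012 + 0.00000j  (running Σ = 0.00461 - 0.15622j)
  m=1: (0.11674 + 0.03906j) × (0.39088 + 0.04460j) = 0.04389 + 0.02047j  (running Σ = 0.04850 - 0.13575j)
  m=2: (-0.23864 - 0.17983j) × (0.06576 + 0.01520j) = -0.01296 - 0.01545j  (running Σ = 0.03554 - 0.15120j)
  m=3: (-0.06790 - 0.09880j) × (-0.42862 - 0.15200j) = 0.01409 + 0.05267j  (running Σ = 0.04962 - 0.09853j)
  m=4: (0.08757 + 0.30544j) × (0.40893 + 0.19976j) = -0.02520 + 0.14240j  (running Σ = 0.02442 + 0.04386j)
  m=5: (-0.00490 + 0.11216j) × (-0.22360 - 0.14269j) = 0.01710 - 0.02438j  (running Σ = 0.04152 + 0.01948j)
  m=6: (0.12962 - 0.33764j) × (0.08124 + 0.06591j) = 0.03279 - 0.01889j  (running Σ = 0.07431 + 0.00060j)
  m=7: (0.06089 - 0.07386j) × (-0.01983 - 0.02022j) = -0.00270 + 0.00023j  (running Σ = 0.07161 + 0.00083j)
  m=8: (-0.43331 + 0.27073j) × (0.00292 + 0.00374j) = -0.00228 - 0.00083j  (running Σ = 0.06933 - 0.00000j)
Σ over m = 0.06933 - 0.00000j; ×(4π/17) → 0.05125 - 0.00000j. Real part: 0.051248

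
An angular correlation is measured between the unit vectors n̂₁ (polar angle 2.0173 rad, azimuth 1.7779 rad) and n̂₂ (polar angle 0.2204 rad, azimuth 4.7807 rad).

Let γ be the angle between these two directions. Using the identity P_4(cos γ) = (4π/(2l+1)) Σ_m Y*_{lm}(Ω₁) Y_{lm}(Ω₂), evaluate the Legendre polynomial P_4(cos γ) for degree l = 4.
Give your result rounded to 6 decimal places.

-0.418364

Summing Y*_{l m}(θ₁,φ₁)·Y_{l m}(θ₂,φ₂) over m ∈ [−4, 4]; prefactor 4π/(2·4+1) = 1.396263:
  m=-4: Y*=(0.198004, 0.215816)  Y=(0.000973, -0.000273)  product (0.000252, 0.000156)
  m=-3: Y*=(-0.230862, 0.322482)  Y=(-0.002597, -0.012495)  product (0.004629, 0.002047)
  m=-2: Y*=(-0.076047, -0.033434)  Y=(-0.089737, 0.012337)  product (0.007237, 0.002062)
  m=-1: Y*=(-0.064211, 0.305599)  Y=(0.025251, 0.369069)  product (-0.114409, -0.015982)
  m=+0: Y*=(-0.145668, -0.000000)  Y=(0.652503, 0.000000)  product (-0.095049, -0.000000)
  m=+1: Y*=(0.064211, 0.305599)  Y=(-0.025251, 0.369069)  product (-0.114409, 0.015982)
  m=+2: Y*=(-0.076047, 0.033434)  Y=(-0.089737, -0.012337)  product (0.007237, -0.002062)
  m=+3: Y*=(0.230862, 0.322482)  Y=(0.002597, -0.012495)  product (0.004629, -0.002047)
  m=+4: Y*=(0.198004, -0.215816)  Y=(0.000973, 0.000273)  product (0.000252, -0.000156)
Accumulated sum (-0.299631, -0.000000); after 4π/(2l+1) scaling, (-0.418364, -0.000000) ⇒ P_4 = -0.418364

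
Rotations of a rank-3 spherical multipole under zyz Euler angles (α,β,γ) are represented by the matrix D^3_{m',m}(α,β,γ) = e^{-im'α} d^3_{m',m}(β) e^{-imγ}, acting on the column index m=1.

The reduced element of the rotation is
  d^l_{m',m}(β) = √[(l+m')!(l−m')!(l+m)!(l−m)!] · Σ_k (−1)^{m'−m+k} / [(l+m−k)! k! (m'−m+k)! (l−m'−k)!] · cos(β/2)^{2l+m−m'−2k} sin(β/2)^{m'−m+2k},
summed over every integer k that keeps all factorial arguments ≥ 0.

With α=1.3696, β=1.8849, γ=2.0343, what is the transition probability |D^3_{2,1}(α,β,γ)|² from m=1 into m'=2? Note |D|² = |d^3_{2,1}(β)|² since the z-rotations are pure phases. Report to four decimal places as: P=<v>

Split into d^3_{2,1}(β=1.8849) × two z-phases.
With c≡cos(β/2)=0.587808 and s≡sin(β/2)=0.809001, N=[120·1·24·2]^{1/2}=75.894664
Admissible k: 0..1 (factorial args all ≥0)
  k=0: (−1)^1·75.8947/(24)·0.5878^5·0.8090^1 = -0.179525
  k=1: (−1)^2·75.8947/(12)·0.5878^3·0.8090^3 = +0.680115
d^3_{2,1}(1.8849) = -0.179525 +0.680115 = +0.500590
|D^3_{2,1}|² = |d^3_{2,1}(β)|² = (+0.500590)² = 0.250590 (the z-rotation phases have unit modulus)

P=0.2506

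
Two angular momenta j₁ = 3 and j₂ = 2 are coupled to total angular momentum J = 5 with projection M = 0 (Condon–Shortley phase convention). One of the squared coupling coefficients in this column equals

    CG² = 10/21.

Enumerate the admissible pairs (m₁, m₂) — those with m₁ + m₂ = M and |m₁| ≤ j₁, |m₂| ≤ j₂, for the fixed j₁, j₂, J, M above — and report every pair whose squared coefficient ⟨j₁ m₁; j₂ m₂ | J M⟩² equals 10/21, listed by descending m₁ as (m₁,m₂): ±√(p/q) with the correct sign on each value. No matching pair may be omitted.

(0,0): +√(10/21)

Admissible pairs with m₁+m₂ = M = 0: (-2,2), (-1,1), (0,0), (1,-1), (2,-2)
  (m₁,m₂)=(2,-2): CG² = 1/42, CG = +√(1/42)
  (m₁,m₂)=(1,-1): CG² = 5/21, CG = +√(5/21)
  (m₁,m₂)=(0,0): CG² = 10/21, CG = +√(10/21)   ← matches the target
  (m₁,m₂)=(-1,1): CG² = 5/21, CG = +√(5/21)
  (m₁,m₂)=(-2,2): CG² = 1/42, CG = +√(1/42)
Pairs with CG² = 10/21: (0,0): +√(10/21)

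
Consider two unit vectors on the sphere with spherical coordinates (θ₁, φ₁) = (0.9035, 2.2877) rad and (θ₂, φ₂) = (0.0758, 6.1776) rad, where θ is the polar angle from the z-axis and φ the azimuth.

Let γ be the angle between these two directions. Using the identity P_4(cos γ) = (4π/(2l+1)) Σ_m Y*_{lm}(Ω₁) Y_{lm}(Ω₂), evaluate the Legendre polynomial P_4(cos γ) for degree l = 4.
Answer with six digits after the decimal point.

Expand P_4 via completeness: Σ_{m} conj(Y_{4,m}) at Ω₁ times Y_{4,m} at Ω₂ —
  [-4]  conj(Y_{4,-4})(Ω₁) = -0.162187+0.045582i ; Y_{4,-4}(Ω₂) = +0.000013+0.000006i ; Δ = -0.000002-0.000000i
  [-3]  conj(Y_{4,-3})(Ω₁) = +0.314045+0.205714i ; Y_{4,-3}(Ω₂) = +0.000515+0.000169i ; Δ = +0.000127+0.000159i
  [-2]  conj(Y_{4,-2})(Ω₁) = -0.047380-0.343704i ; Y_{4,-2}(Ω₂) = +0.011179+0.002396i ; Δ = +0.000294-0.003956i
  [-1]  conj(Y_{4,-1})(Ω₁) = +0.048210-0.055312i ; Y_{4,-1}(Ω₂) = +0.140670+0.014908i ; Δ = +0.007606-0.007062i
  [+0]  conj(Y_{4,0})(Ω₁) = -0.355002-0.000000i ; Y_{4,0}(Ω₂) = +0.822140+0.000000i ; Δ = -0.291861-0.000000i
  [+1]  conj(Y_{4,1})(Ω₁) = -0.048210-0.055312i ; Y_{4,1}(Ω₂) = -0.140670+0.014908i ; Δ = +0.007606+0.007062i
  [+2]  conj(Y_{4,2})(Ω₁) = -0.047380+0.343704i ; Y_{4,2}(Ω₂) = +0.011179-0.002396i ; Δ = +0.000294+0.003956i
  [+3]  conj(Y_{4,3})(Ω₁) = -0.314045+0.205714i ; Y_{4,3}(Ω₂) = -0.000515+0.000169i ; Δ = +0.000127-0.000159i
  [+4]  conj(Y_{4,4})(Ω₁) = -0.162187-0.045582i ; Y_{4,4}(Ω₂) = +0.000013-0.000006i ; Δ = -0.000002+0.000000i
Σ over m = -0.275812+0.000000i; ×(4π/9) → -0.385106+0.000000i. Real part: -0.385106

-0.385106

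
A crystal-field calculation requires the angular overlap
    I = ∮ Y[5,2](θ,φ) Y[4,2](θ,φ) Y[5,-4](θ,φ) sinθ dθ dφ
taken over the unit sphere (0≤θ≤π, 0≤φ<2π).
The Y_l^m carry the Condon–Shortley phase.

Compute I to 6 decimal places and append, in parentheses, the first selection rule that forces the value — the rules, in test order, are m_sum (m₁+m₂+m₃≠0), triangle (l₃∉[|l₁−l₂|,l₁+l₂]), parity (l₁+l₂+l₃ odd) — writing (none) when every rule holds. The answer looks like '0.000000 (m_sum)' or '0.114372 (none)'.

Rules hold: Σm=0, L=14 even, 1≤5≤9.
N = 11·9·11 = 1089
Δ = 4!·6!·4!/15! = 1/3153150
Racah Σ t=0..4: t=0:+1/69120 t=1:−1/1728 t=2:+1/576 t=3:−1/1728 t=4:+1/69120 = 7/11520
⇒ 3j(5 4 5; 0 0 0)² = 2/143, sgn -1
Racah Σ t=2..3: t=2:+1/11520 t=3:−1/25920 = 1/20736
⇒ 3j(5 4 5; 2 2 -4)² = 5/429, sgn -1
4πI² = N·(3j₀)²·(3jₘ)² = 30/169
I = +1·√(0.177515/4π) = 0.11885360
No selection rule forces the value: the integral is nonzero (none).

0.118854 (none)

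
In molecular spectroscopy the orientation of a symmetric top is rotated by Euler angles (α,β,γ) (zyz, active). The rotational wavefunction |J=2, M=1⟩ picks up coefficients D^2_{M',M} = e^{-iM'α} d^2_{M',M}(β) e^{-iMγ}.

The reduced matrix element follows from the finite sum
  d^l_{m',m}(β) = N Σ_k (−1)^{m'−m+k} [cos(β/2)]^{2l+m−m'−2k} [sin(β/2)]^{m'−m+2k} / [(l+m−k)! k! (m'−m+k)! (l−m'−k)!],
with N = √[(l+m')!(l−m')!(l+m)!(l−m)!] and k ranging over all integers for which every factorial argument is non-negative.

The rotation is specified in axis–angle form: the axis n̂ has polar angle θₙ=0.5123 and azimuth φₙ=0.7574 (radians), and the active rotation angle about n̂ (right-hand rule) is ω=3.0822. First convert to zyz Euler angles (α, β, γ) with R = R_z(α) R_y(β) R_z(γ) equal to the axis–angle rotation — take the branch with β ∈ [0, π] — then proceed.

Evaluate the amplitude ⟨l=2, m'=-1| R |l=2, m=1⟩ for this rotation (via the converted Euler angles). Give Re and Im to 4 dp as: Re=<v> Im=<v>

Axis–angle → zyz. n̂ = (sinθₙcosφₙ, sinθₙsinφₙ, cosθₙ) = (+0.356179, +0.336773, +0.871619), ω = 3.0822.
R = I cosω + sinω [n̂]ₓ + (1−cosω) n̂n̂ᵀ gives
  R = [-0.744733, +0.187954, +0.640348; +0.291429, -0.771605, +0.565416; +0.600368, +0.607700, +0.519864]
β = atan2(√(R₁₃²+R₂₃²), R₃₃) = 1.024104; α = atan2(R₂₃, R₁₃) mod 2π = 0.723333; γ = atan2(R₃₂, −R₃₁) mod 2π = 2.350126
D^2_{-1,1}(0.7233,1.0241,2.3501) = e^{-i·-1·0.7233}·d^2_{-1,1}(1.0241)·e^{-i·1·2.3501}. Compute d first:
Half-angle: c=0.871741, s=0.489967. N=√(1·6·6·1)=6.000000
k: max(0,(1)−(-1))=2 … min(2+(1),2−(-1))=3
  k=2: (−1)^0·6.0000/(2)·0.8717^2·0.4900^2 = +0.547306
  k=3: (−1)^1·6.0000/(6)·0.8717^0·0.4900^4 = -0.057633
d^2_{-1,1}(1.0241) = +0.547306 -0.057633 = +0.489673
Attach z-rotation phases: D = e^{-i(-1)(0.7233)}·(+0.489673)·e^{-i(1)(2.3501)} = -0.027406-0.488906i

Re=-0.0274 Im=-0.4889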